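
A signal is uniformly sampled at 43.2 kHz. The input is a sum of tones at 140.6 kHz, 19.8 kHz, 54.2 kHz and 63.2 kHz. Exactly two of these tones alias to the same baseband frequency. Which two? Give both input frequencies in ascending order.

fs/2 = 21.6 kHz.
140.6 kHz mod fs = 11 kHz.
11 kHz ≤ fs/2 = 21.6 kHz, appears at 11 kHz.
19.8 kHz ≤ fs/2 = 21.6 kHz, passes unchanged.
54.2 kHz mod fs = 11 kHz.
11 kHz ≤ fs/2 = 21.6 kHz, appears at 11 kHz.
63.2 kHz mod fs = 20 kHz.
20 kHz ≤ fs/2 = 21.6 kHz, appears at 20 kHz.
54.2 kHz and 140.6 kHz both map to 11 kHz.

54.2 kHz, 140.6 kHz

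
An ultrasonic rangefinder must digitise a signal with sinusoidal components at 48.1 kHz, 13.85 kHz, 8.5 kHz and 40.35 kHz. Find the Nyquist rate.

96.2 kHz

Highest-frequency component: 48.1 kHz.
Nyquist rate = 2 × 48.1 kHz = 96.2 kHz.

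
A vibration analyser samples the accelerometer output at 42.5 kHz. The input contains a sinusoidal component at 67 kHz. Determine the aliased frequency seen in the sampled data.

18 kHz

67 kHz mod fs = 24.5 kHz.
24.5 kHz > fs/2 = 21.25 kHz, folds to fs − 24.5 kHz = 18 kHz.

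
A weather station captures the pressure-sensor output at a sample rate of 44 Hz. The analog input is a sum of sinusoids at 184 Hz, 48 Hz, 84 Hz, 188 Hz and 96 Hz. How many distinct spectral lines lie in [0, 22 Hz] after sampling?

fs/2 = 22 Hz.
184 Hz mod fs = 8 Hz.
8 Hz ≤ fs/2 = 22 Hz, appears at 8 Hz.
48 Hz mod fs = 4 Hz.
4 Hz ≤ fs/2 = 22 Hz, appears at 4 Hz.
84 Hz mod fs = 40 Hz.
40 Hz > fs/2 = 22 Hz, folds to fs − 40 Hz = 4 Hz.
188 Hz mod fs = 12 Hz.
12 Hz ≤ fs/2 = 22 Hz, appears at 12 Hz.
96 Hz mod fs = 8 Hz.
8 Hz ≤ fs/2 = 22 Hz, appears at 8 Hz.
Distinct values: {4 Hz, 8 Hz, 12 Hz} → 3.

3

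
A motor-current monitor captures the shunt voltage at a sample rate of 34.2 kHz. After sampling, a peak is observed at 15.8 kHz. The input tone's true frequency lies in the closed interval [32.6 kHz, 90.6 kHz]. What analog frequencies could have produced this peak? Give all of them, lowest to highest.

Frequencies that alias to 15.8 kHz are k·fs ± 15.8 kHz for integer k ≥ 0.
k=0: 15.8 kHz.
k=1: 18.4 kHz, 50 kHz.
k=2: 52.6 kHz, 84.2 kHz.
k=3: 86.8 kHz, 118.4 kHz.
k=4: 121 kHz, 152.6 kHz.
Within [32.6 kHz, 90.6 kHz]: 50 kHz, 52.6 kHz, 84.2 kHz, 86.8 kHz.

50 kHz, 52.6 kHz, 84.2 kHz, 86.8 kHz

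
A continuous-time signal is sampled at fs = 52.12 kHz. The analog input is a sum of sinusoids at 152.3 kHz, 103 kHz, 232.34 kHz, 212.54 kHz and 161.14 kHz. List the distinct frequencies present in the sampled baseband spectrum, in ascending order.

fs/2 = 26.06 kHz.
152.3 kHz mod fs = 48.06 kHz.
48.06 kHz > fs/2 = 26.06 kHz, folds to fs − 48.06 kHz = 4.06 kHz.
103 kHz mod fs = 50.88 kHz.
50.88 kHz > fs/2 = 26.06 kHz, folds to fs − 50.88 kHz = 1.24 kHz.
232.34 kHz mod fs = 23.86 kHz.
23.86 kHz ≤ fs/2 = 26.06 kHz, appears at 23.86 kHz.
212.54 kHz mod fs = 4.06 kHz.
4.06 kHz ≤ fs/2 = 26.06 kHz, appears at 4.06 kHz.
161.14 kHz mod fs = 4.78 kHz.
4.78 kHz ≤ fs/2 = 26.06 kHz, appears at 4.78 kHz.
Distinct values: {1.24 kHz, 4.06 kHz, 4.78 kHz, 23.86 kHz}.

1.24 kHz, 4.06 kHz, 4.78 kHz, 23.86 kHz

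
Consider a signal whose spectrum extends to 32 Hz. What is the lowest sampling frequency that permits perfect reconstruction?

Nyquist rate = 2 × 32 Hz = 64 Hz.

64 Hz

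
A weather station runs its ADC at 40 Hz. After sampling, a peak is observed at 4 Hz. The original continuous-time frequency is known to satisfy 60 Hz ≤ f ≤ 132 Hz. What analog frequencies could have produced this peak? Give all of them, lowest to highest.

76 Hz, 84 Hz, 116 Hz, 124 Hz

Frequencies that alias to 4 Hz are k·fs ± 4 Hz for integer k ≥ 0.
k=0: 4 Hz.
k=1: 36 Hz, 44 Hz.
k=2: 76 Hz, 84 Hz.
k=3: 116 Hz, 124 Hz.
k=4: 156 Hz, 164 Hz.
Within [60 Hz, 132 Hz]: 76 Hz, 84 Hz, 116 Hz, 124 Hz.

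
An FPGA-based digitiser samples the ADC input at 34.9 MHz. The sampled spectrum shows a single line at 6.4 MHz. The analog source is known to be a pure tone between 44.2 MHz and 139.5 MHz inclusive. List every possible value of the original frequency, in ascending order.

Frequencies that alias to 6.4 MHz are k·fs ± 6.4 MHz for integer k ≥ 0.
k=0: 6.4 MHz.
k=1: 28.5 MHz, 41.3 MHz.
k=2: 63.4 MHz, 76.2 MHz.
k=3: 98.3 MHz, 111.1 MHz.
k=4: 133.2 MHz, 146 MHz.
k=5: 168.1 MHz, 180.9 MHz.
Within [44.2 MHz, 139.5 MHz]: 63.4 MHz, 76.2 MHz, 98.3 MHz, 111.1 MHz, 133.2 MHz.

63.4 MHz, 76.2 MHz, 98.3 MHz, 111.1 MHz, 133.2 MHz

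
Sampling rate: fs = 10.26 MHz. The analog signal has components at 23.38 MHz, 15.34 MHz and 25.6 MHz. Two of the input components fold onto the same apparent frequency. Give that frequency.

fs/2 = 5.13 MHz.
23.38 MHz mod fs = 2.86 MHz.
2.86 MHz ≤ fs/2 = 5.13 MHz, appears at 2.86 MHz.
15.34 MHz mod fs = 5.08 MHz.
5.08 MHz ≤ fs/2 = 5.13 MHz, appears at 5.08 MHz.
25.6 MHz mod fs = 5.08 MHz.
5.08 MHz ≤ fs/2 = 5.13 MHz, appears at 5.08 MHz.
15.34 MHz and 25.6 MHz both map to 5.08 MHz.

5.08 MHz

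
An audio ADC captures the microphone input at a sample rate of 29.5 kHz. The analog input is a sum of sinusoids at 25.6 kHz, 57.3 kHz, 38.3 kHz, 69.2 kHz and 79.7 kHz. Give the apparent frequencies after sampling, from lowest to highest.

1.7 kHz, 3.9 kHz, 8.8 kHz, 10.2 kHz

fs/2 = 14.75 kHz.
25.6 kHz > fs/2 = 14.75 kHz, folds to fs − 25.6 kHz = 3.9 kHz.
57.3 kHz mod fs = 27.8 kHz.
27.8 kHz > fs/2 = 14.75 kHz, folds to fs − 27.8 kHz = 1.7 kHz.
38.3 kHz mod fs = 8.8 kHz.
8.8 kHz ≤ fs/2 = 14.75 kHz, appears at 8.8 kHz.
69.2 kHz mod fs = 10.2 kHz.
10.2 kHz ≤ fs/2 = 14.75 kHz, appears at 10.2 kHz.
79.7 kHz mod fs = 20.7 kHz.
20.7 kHz > fs/2 = 14.75 kHz, folds to fs − 20.7 kHz = 8.8 kHz.
Distinct values: {1.7 kHz, 3.9 kHz, 8.8 kHz, 10.2 kHz}.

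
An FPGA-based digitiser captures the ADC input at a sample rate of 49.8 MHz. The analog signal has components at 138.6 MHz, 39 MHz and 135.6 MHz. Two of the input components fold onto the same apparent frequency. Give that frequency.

10.8 MHz

fs/2 = 24.9 MHz.
138.6 MHz mod fs = 39 MHz.
39 MHz > fs/2 = 24.9 MHz, folds to fs − 39 MHz = 10.8 MHz.
39 MHz > fs/2 = 24.9 MHz, folds to fs − 39 MHz = 10.8 MHz.
135.6 MHz mod fs = 36 MHz.
36 MHz > fs/2 = 24.9 MHz, folds to fs − 36 MHz = 13.8 MHz.
39 MHz and 138.6 MHz both map to 10.8 MHz.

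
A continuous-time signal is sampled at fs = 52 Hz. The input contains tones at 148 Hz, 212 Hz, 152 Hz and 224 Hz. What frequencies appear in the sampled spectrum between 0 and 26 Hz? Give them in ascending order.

4 Hz, 8 Hz, 16 Hz

fs/2 = 26 Hz.
148 Hz mod fs = 44 Hz.
44 Hz > fs/2 = 26 Hz, folds to fs − 44 Hz = 8 Hz.
212 Hz mod fs = 4 Hz.
4 Hz ≤ fs/2 = 26 Hz, appears at 4 Hz.
152 Hz mod fs = 48 Hz.
48 Hz > fs/2 = 26 Hz, folds to fs − 48 Hz = 4 Hz.
224 Hz mod fs = 16 Hz.
16 Hz ≤ fs/2 = 26 Hz, appears at 16 Hz.
Distinct values: {4 Hz, 8 Hz, 16 Hz}.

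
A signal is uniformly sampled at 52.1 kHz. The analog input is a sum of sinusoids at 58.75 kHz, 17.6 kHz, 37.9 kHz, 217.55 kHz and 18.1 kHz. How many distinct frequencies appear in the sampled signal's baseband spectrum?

5

fs/2 = 26.05 kHz.
58.75 kHz mod fs = 6.65 kHz.
6.65 kHz ≤ fs/2 = 26.05 kHz, appears at 6.65 kHz.
17.6 kHz ≤ fs/2 = 26.05 kHz, passes unchanged.
37.9 kHz > fs/2 = 26.05 kHz, folds to fs − 37.9 kHz = 14.2 kHz.
217.55 kHz mod fs = 9.15 kHz.
9.15 kHz ≤ fs/2 = 26.05 kHz, appears at 9.15 kHz.
18.1 kHz ≤ fs/2 = 26.05 kHz, passes unchanged.
Distinct values: {6.65 kHz, 9.15 kHz, 14.2 kHz, 17.6 kHz, 18.1 kHz} → 5.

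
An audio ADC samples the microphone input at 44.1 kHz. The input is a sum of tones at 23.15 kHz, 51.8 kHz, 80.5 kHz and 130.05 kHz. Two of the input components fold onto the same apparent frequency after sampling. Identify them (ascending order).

fs/2 = 22.05 kHz.
23.15 kHz > fs/2 = 22.05 kHz, folds to fs − 23.15 kHz = 20.95 kHz.
51.8 kHz mod fs = 7.7 kHz.
7.7 kHz ≤ fs/2 = 22.05 kHz, appears at 7.7 kHz.
80.5 kHz mod fs = 36.4 kHz.
36.4 kHz > fs/2 = 22.05 kHz, folds to fs − 36.4 kHz = 7.7 kHz.
130.05 kHz mod fs = 41.85 kHz.
41.85 kHz > fs/2 = 22.05 kHz, folds to fs − 41.85 kHz = 2.25 kHz.
51.8 kHz and 80.5 kHz both map to 7.7 kHz.

51.8 kHz, 80.5 kHz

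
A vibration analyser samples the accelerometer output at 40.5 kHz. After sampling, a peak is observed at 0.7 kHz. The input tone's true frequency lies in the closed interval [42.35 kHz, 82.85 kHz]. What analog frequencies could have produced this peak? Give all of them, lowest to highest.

80.3 kHz, 81.7 kHz

Frequencies that alias to 0.7 kHz are k·fs ± 0.7 kHz for integer k ≥ 0.
k=0: 0.7 kHz.
k=1: 39.8 kHz, 41.2 kHz.
k=2: 80.3 kHz, 81.7 kHz.
k=3: 120.8 kHz, 122.2 kHz.
Within [42.35 kHz, 82.85 kHz]: 80.3 kHz, 81.7 kHz.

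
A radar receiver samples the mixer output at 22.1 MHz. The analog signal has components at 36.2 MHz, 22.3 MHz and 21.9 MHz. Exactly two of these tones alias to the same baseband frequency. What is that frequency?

0.2 MHz

fs/2 = 11.05 MHz.
36.2 MHz mod fs = 14.1 MHz.
14.1 MHz > fs/2 = 11.05 MHz, folds to fs − 14.1 MHz = 8 MHz.
22.3 MHz mod fs = 0.2 MHz.
0.2 MHz ≤ fs/2 = 11.05 MHz, appears at 0.2 MHz.
21.9 MHz > fs/2 = 11.05 MHz, folds to fs − 21.9 MHz = 0.2 MHz.
21.9 MHz and 22.3 MHz both map to 0.2 MHz.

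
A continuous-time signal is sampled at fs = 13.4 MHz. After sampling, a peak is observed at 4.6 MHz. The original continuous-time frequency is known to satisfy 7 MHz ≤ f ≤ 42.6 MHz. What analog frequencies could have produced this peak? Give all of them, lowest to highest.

8.8 MHz, 18 MHz, 22.2 MHz, 31.4 MHz, 35.6 MHz

Frequencies that alias to 4.6 MHz are k·fs ± 4.6 MHz for integer k ≥ 0.
k=0: 4.6 MHz.
k=1: 8.8 MHz, 18 MHz.
k=2: 22.2 MHz, 31.4 MHz.
k=3: 35.6 MHz, 44.8 MHz.
k=4: 49 MHz, 58.2 MHz.
Within [7 MHz, 42.6 MHz]: 8.8 MHz, 18 MHz, 22.2 MHz, 31.4 MHz, 35.6 MHz.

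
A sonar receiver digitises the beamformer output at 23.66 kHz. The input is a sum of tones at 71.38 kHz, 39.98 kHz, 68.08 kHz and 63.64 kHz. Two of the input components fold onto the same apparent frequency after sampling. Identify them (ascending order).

39.98 kHz, 63.64 kHz

fs/2 = 11.83 kHz.
71.38 kHz mod fs = 0.4 kHz.
0.4 kHz ≤ fs/2 = 11.83 kHz, appears at 0.4 kHz.
39.98 kHz mod fs = 16.32 kHz.
16.32 kHz > fs/2 = 11.83 kHz, folds to fs − 16.32 kHz = 7.34 kHz.
68.08 kHz mod fs = 20.76 kHz.
20.76 kHz > fs/2 = 11.83 kHz, folds to fs − 20.76 kHz = 2.9 kHz.
63.64 kHz mod fs = 16.32 kHz.
16.32 kHz > fs/2 = 11.83 kHz, folds to fs − 16.32 kHz = 7.34 kHz.
39.98 kHz and 63.64 kHz both map to 7.34 kHz.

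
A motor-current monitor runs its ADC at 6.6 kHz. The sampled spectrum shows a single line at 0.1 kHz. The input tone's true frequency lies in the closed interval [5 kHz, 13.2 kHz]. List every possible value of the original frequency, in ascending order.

Frequencies that alias to 0.1 kHz are k·fs ± 0.1 kHz for integer k ≥ 0.
k=0: 0.1 kHz.
k=1: 6.5 kHz, 6.7 kHz.
k=2: 13.1 kHz, 13.3 kHz.
k=3: 19.7 kHz, 19.9 kHz.
Within [5 kHz, 13.2 kHz]: 6.5 kHz, 6.7 kHz, 13.1 kHz.

6.5 kHz, 6.7 kHz, 13.1 kHz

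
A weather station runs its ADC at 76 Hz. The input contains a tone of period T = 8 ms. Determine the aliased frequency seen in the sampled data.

T = 8 ms → f = 1/T = 125 Hz.
125 Hz mod fs = 49 Hz.
49 Hz > fs/2 = 38 Hz, folds to fs − 49 Hz = 27 Hz.

27 Hz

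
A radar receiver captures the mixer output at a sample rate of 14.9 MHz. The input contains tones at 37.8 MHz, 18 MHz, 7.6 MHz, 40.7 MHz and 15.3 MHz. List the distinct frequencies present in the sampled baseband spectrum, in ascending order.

fs/2 = 7.45 MHz.
37.8 MHz mod fs = 8 MHz.
8 MHz > fs/2 = 7.45 MHz, folds to fs − 8 MHz = 6.9 MHz.
18 MHz mod fs = 3.1 MHz.
3.1 MHz ≤ fs/2 = 7.45 MHz, appears at 3.1 MHz.
7.6 MHz > fs/2 = 7.45 MHz, folds to fs − 7.6 MHz = 7.3 MHz.
40.7 MHz mod fs = 10.9 MHz.
10.9 MHz > fs/2 = 7.45 MHz, folds to fs − 10.9 MHz = 4 MHz.
15.3 MHz mod fs = 0.4 MHz.
0.4 MHz ≤ fs/2 = 7.45 MHz, appears at 0.4 MHz.
Distinct values: {0.4 MHz, 3.1 MHz, 4 MHz, 6.9 MHz, 7.3 MHz}.

0.4 MHz, 3.1 MHz, 4 MHz, 6.9 MHz, 7.3 MHz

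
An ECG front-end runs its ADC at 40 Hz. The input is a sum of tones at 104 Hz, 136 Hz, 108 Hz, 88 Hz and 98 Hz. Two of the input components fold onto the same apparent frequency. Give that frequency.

fs/2 = 20 Hz.
104 Hz mod fs = 24 Hz.
24 Hz > fs/2 = 20 Hz, folds to fs − 24 Hz = 16 Hz.
136 Hz mod fs = 16 Hz.
16 Hz ≤ fs/2 = 20 Hz, appears at 16 Hz.
108 Hz mod fs = 28 Hz.
28 Hz > fs/2 = 20 Hz, folds to fs − 28 Hz = 12 Hz.
88 Hz mod fs = 8 Hz.
8 Hz ≤ fs/2 = 20 Hz, appears at 8 Hz.
98 Hz mod fs = 18 Hz.
18 Hz ≤ fs/2 = 20 Hz, appears at 18 Hz.
104 Hz and 136 Hz both map to 16 Hz.

16 Hz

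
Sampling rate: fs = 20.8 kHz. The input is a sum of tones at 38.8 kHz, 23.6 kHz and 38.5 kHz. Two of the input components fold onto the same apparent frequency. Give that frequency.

2.8 kHz

fs/2 = 10.4 kHz.
38.8 kHz mod fs = 18 kHz.
18 kHz > fs/2 = 10.4 kHz, folds to fs − 18 kHz = 2.8 kHz.
23.6 kHz mod fs = 2.8 kHz.
2.8 kHz ≤ fs/2 = 10.4 kHz, appears at 2.8 kHz.
38.5 kHz mod fs = 17.7 kHz.
17.7 kHz > fs/2 = 10.4 kHz, folds to fs − 17.7 kHz = 3.1 kHz.
23.6 kHz and 38.8 kHz both map to 2.8 kHz.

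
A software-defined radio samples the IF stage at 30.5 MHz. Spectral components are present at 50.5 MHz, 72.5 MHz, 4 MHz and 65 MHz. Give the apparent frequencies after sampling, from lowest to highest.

fs/2 = 15.25 MHz.
50.5 MHz mod fs = 20 MHz.
20 MHz > fs/2 = 15.25 MHz, folds to fs − 20 MHz = 10.5 MHz.
72.5 MHz mod fs = 11.5 MHz.
11.5 MHz ≤ fs/2 = 15.25 MHz, appears at 11.5 MHz.
4 MHz ≤ fs/2 = 15.25 MHz, passes unchanged.
65 MHz mod fs = 4 MHz.
4 MHz ≤ fs/2 = 15.25 MHz, appears at 4 MHz.
Distinct values: {4 MHz, 10.5 MHz, 11.5 MHz}.

4 MHz, 10.5 MHz, 11.5 MHz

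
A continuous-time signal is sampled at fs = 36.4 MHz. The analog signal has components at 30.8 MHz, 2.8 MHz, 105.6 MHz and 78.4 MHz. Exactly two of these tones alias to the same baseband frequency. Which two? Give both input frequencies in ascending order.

fs/2 = 18.2 MHz.
30.8 MHz > fs/2 = 18.2 MHz, folds to fs − 30.8 MHz = 5.6 MHz.
2.8 MHz ≤ fs/2 = 18.2 MHz, passes unchanged.
105.6 MHz mod fs = 32.8 MHz.
32.8 MHz > fs/2 = 18.2 MHz, folds to fs − 32.8 MHz = 3.6 MHz.
78.4 MHz mod fs = 5.6 MHz.
5.6 MHz ≤ fs/2 = 18.2 MHz, appears at 5.6 MHz.
30.8 MHz and 78.4 MHz both map to 5.6 MHz.

30.8 MHz, 78.4 MHz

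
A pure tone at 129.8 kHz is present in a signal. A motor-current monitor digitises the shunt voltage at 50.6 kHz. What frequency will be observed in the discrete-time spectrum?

22 kHz

129.8 kHz mod fs = 28.6 kHz.
28.6 kHz > fs/2 = 25.3 kHz, folds to fs − 28.6 kHz = 22 kHz.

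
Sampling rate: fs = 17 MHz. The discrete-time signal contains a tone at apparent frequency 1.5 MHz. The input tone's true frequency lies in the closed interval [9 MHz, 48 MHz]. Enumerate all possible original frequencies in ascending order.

15.5 MHz, 18.5 MHz, 32.5 MHz, 35.5 MHz

Frequencies that alias to 1.5 MHz are k·fs ± 1.5 MHz for integer k ≥ 0.
k=0: 1.5 MHz.
k=1: 15.5 MHz, 18.5 MHz.
k=2: 32.5 MHz, 35.5 MHz.
k=3: 49.5 MHz, 52.5 MHz.
Within [9 MHz, 48 MHz]: 15.5 MHz, 18.5 MHz, 32.5 MHz, 35.5 MHz.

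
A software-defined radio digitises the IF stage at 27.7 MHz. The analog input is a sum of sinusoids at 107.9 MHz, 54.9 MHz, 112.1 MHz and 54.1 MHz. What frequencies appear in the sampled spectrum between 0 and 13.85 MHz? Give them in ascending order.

0.5 MHz, 1.3 MHz, 2.9 MHz

fs/2 = 13.85 MHz.
107.9 MHz mod fs = 24.8 MHz.
24.8 MHz > fs/2 = 13.85 MHz, folds to fs − 24.8 MHz = 2.9 MHz.
54.9 MHz mod fs = 27.2 MHz.
27.2 MHz > fs/2 = 13.85 MHz, folds to fs − 27.2 MHz = 0.5 MHz.
112.1 MHz mod fs = 1.3 MHz.
1.3 MHz ≤ fs/2 = 13.85 MHz, appears at 1.3 MHz.
54.1 MHz mod fs = 26.4 MHz.
26.4 MHz > fs/2 = 13.85 MHz, folds to fs − 26.4 MHz = 1.3 MHz.
Distinct values: {0.5 MHz, 1.3 MHz, 2.9 MHz}.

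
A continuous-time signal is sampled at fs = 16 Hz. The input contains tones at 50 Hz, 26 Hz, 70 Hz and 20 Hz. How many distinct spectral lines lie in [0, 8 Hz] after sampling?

fs/2 = 8 Hz.
50 Hz mod fs = 2 Hz.
2 Hz ≤ fs/2 = 8 Hz, appears at 2 Hz.
26 Hz mod fs = 10 Hz.
10 Hz > fs/2 = 8 Hz, folds to fs − 10 Hz = 6 Hz.
70 Hz mod fs = 6 Hz.
6 Hz ≤ fs/2 = 8 Hz, appears at 6 Hz.
20 Hz mod fs = 4 Hz.
4 Hz ≤ fs/2 = 8 Hz, appears at 4 Hz.
Distinct values: {2 Hz, 4 Hz, 6 Hz} → 3.

3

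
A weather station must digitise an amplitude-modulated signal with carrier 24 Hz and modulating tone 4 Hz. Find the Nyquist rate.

56 Hz

AM sidebands sit at fc ± fm = 20 Hz and 28 Hz.
Highest-frequency component: 28 Hz.
Nyquist rate = 2 × 28 Hz = 56 Hz.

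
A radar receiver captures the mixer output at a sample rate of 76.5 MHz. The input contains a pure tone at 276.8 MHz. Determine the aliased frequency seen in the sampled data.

276.8 MHz mod fs = 47.3 MHz.
47.3 MHz > fs/2 = 38.25 MHz, folds to fs − 47.3 MHz = 29.2 MHz.

29.2 MHz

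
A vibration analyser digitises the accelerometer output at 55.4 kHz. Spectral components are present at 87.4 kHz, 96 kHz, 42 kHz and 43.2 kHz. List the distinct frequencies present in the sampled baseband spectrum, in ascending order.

12.2 kHz, 13.4 kHz, 14.8 kHz, 23.4 kHz

fs/2 = 27.7 kHz.
87.4 kHz mod fs = 32 kHz.
32 kHz > fs/2 = 27.7 kHz, folds to fs − 32 kHz = 23.4 kHz.
96 kHz mod fs = 40.6 kHz.
40.6 kHz > fs/2 = 27.7 kHz, folds to fs − 40.6 kHz = 14.8 kHz.
42 kHz > fs/2 = 27.7 kHz, folds to fs − 42 kHz = 13.4 kHz.
43.2 kHz > fs/2 = 27.7 kHz, folds to fs − 43.2 kHz = 12.2 kHz.
Distinct values: {12.2 kHz, 13.4 kHz, 14.8 kHz, 23.4 kHz}.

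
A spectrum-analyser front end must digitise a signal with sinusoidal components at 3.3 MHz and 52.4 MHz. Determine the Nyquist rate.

104.8 MHz

Highest-frequency component: 52.4 MHz.
Nyquist rate = 2 × 52.4 MHz = 104.8 MHz.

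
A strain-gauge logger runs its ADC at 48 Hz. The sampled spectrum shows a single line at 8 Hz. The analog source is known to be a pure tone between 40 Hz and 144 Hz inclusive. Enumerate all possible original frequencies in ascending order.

Frequencies that alias to 8 Hz are k·fs ± 8 Hz for integer k ≥ 0.
k=0: 8 Hz.
k=1: 40 Hz, 56 Hz.
k=2: 88 Hz, 104 Hz.
k=3: 136 Hz, 152 Hz.
k=4: 184 Hz, 200 Hz.
Within [40 Hz, 144 Hz]: 40 Hz, 56 Hz, 88 Hz, 104 Hz, 136 Hz.

40 Hz, 56 Hz, 88 Hz, 104 Hz, 136 Hz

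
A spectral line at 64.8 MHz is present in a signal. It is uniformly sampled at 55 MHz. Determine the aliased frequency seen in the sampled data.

64.8 MHz mod fs = 9.8 MHz.
9.8 MHz ≤ fs/2 = 27.5 MHz, appears at 9.8 MHz.

9.8 MHz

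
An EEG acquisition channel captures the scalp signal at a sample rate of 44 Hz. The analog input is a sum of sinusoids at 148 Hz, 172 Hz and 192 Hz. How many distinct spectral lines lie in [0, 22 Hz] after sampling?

2

fs/2 = 22 Hz.
148 Hz mod fs = 16 Hz.
16 Hz ≤ fs/2 = 22 Hz, appears at 16 Hz.
172 Hz mod fs = 40 Hz.
40 Hz > fs/2 = 22 Hz, folds to fs − 40 Hz = 4 Hz.
192 Hz mod fs = 16 Hz.
16 Hz ≤ fs/2 = 22 Hz, appears at 16 Hz.
Distinct values: {4 Hz, 16 Hz} → 2.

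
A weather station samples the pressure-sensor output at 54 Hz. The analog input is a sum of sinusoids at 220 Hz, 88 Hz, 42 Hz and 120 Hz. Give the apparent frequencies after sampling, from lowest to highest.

4 Hz, 12 Hz, 20 Hz

fs/2 = 27 Hz.
220 Hz mod fs = 4 Hz.
4 Hz ≤ fs/2 = 27 Hz, appears at 4 Hz.
88 Hz mod fs = 34 Hz.
34 Hz > fs/2 = 27 Hz, folds to fs − 34 Hz = 20 Hz.
42 Hz > fs/2 = 27 Hz, folds to fs − 42 Hz = 12 Hz.
120 Hz mod fs = 12 Hz.
12 Hz ≤ fs/2 = 27 Hz, appears at 12 Hz.
Distinct values: {4 Hz, 12 Hz, 20 Hz}.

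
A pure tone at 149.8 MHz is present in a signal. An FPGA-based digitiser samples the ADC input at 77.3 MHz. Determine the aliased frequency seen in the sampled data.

4.8 MHz

149.8 MHz mod fs = 72.5 MHz.
72.5 MHz > fs/2 = 38.65 MHz, folds to fs − 72.5 MHz = 4.8 MHz.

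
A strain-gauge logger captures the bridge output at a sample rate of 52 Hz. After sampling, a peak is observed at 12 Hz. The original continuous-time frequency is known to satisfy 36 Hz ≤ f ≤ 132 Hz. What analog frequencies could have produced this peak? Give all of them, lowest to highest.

Frequencies that alias to 12 Hz are k·fs ± 12 Hz for integer k ≥ 0.
k=0: 12 Hz.
k=1: 40 Hz, 64 Hz.
k=2: 92 Hz, 116 Hz.
k=3: 144 Hz, 168 Hz.
Within [36 Hz, 132 Hz]: 40 Hz, 64 Hz, 92 Hz, 116 Hz.

40 Hz, 64 Hz, 92 Hz, 116 Hz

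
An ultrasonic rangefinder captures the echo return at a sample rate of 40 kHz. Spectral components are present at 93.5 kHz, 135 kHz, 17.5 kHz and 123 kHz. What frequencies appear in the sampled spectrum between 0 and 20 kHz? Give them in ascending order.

fs/2 = 20 kHz.
93.5 kHz mod fs = 13.5 kHz.
13.5 kHz ≤ fs/2 = 20 kHz, appears at 13.5 kHz.
135 kHz mod fs = 15 kHz.
15 kHz ≤ fs/2 = 20 kHz, appears at 15 kHz.
17.5 kHz ≤ fs/2 = 20 kHz, passes unchanged.
123 kHz mod fs = 3 kHz.
3 kHz ≤ fs/2 = 20 kHz, appears at 3 kHz.
Distinct values: {3 kHz, 13.5 kHz, 15 kHz, 17.5 kHz}.

3 kHz, 13.5 kHz, 15 kHz, 17.5 kHz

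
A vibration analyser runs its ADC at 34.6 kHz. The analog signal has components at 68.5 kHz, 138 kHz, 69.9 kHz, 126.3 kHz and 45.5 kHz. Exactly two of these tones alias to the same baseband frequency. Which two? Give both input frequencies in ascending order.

68.5 kHz, 69.9 kHz

fs/2 = 17.3 kHz.
68.5 kHz mod fs = 33.9 kHz.
33.9 kHz > fs/2 = 17.3 kHz, folds to fs − 33.9 kHz = 0.7 kHz.
138 kHz mod fs = 34.2 kHz.
34.2 kHz > fs/2 = 17.3 kHz, folds to fs − 34.2 kHz = 0.4 kHz.
69.9 kHz mod fs = 0.7 kHz.
0.7 kHz ≤ fs/2 = 17.3 kHz, appears at 0.7 kHz.
126.3 kHz mod fs = 22.5 kHz.
22.5 kHz > fs/2 = 17.3 kHz, folds to fs − 22.5 kHz = 12.1 kHz.
45.5 kHz mod fs = 10.9 kHz.
10.9 kHz ≤ fs/2 = 17.3 kHz, appears at 10.9 kHz.
68.5 kHz and 69.9 kHz both map to 0.7 kHz.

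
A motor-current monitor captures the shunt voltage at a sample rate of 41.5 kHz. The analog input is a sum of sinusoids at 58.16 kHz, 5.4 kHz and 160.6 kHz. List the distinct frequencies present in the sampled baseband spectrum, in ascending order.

fs/2 = 20.75 kHz.
58.16 kHz mod fs = 16.66 kHz.
16.66 kHz ≤ fs/2 = 20.75 kHz, appears at 16.66 kHz.
5.4 kHz ≤ fs/2 = 20.75 kHz, passes unchanged.
160.6 kHz mod fs = 36.1 kHz.
36.1 kHz > fs/2 = 20.75 kHz, folds to fs − 36.1 kHz = 5.4 kHz.
Distinct values: {5.4 kHz, 16.66 kHz}.

5.4 kHz, 16.66 kHz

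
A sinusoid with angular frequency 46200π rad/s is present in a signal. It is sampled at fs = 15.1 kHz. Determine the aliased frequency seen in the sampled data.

ω = 46200π rad/s → f = ω/(2π) = 23100 Hz = 23.1 kHz.
23.1 kHz mod fs = 8 kHz.
8 kHz > fs/2 = 7.55 kHz, folds to fs − 8 kHz = 7.1 kHz.

7.1 kHz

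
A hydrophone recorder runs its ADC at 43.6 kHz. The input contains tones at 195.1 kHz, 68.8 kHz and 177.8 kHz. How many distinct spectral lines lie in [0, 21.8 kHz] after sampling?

fs/2 = 21.8 kHz.
195.1 kHz mod fs = 20.7 kHz.
20.7 kHz ≤ fs/2 = 21.8 kHz, appears at 20.7 kHz.
68.8 kHz mod fs = 25.2 kHz.
25.2 kHz > fs/2 = 21.8 kHz, folds to fs − 25.2 kHz = 18.4 kHz.
177.8 kHz mod fs = 3.4 kHz.
3.4 kHz ≤ fs/2 = 21.8 kHz, appears at 3.4 kHz.
Distinct values: {3.4 kHz, 18.4 kHz, 20.7 kHz} → 3.

3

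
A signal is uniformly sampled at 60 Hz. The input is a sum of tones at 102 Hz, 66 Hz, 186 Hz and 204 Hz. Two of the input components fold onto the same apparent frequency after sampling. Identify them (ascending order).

66 Hz, 186 Hz

fs/2 = 30 Hz.
102 Hz mod fs = 42 Hz.
42 Hz > fs/2 = 30 Hz, folds to fs − 42 Hz = 18 Hz.
66 Hz mod fs = 6 Hz.
6 Hz ≤ fs/2 = 30 Hz, appears at 6 Hz.
186 Hz mod fs = 6 Hz.
6 Hz ≤ fs/2 = 30 Hz, appears at 6 Hz.
204 Hz mod fs = 24 Hz.
24 Hz ≤ fs/2 = 30 Hz, appears at 24 Hz.
66 Hz and 186 Hz both map to 6 Hz.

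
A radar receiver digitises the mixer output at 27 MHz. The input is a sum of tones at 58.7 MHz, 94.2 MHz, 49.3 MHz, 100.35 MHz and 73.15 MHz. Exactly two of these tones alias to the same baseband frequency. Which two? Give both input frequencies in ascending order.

49.3 MHz, 58.7 MHz

fs/2 = 13.5 MHz.
58.7 MHz mod fs = 4.7 MHz.
4.7 MHz ≤ fs/2 = 13.5 MHz, appears at 4.7 MHz.
94.2 MHz mod fs = 13.2 MHz.
13.2 MHz ≤ fs/2 = 13.5 MHz, appears at 13.2 MHz.
49.3 MHz mod fs = 22.3 MHz.
22.3 MHz > fs/2 = 13.5 MHz, folds to fs − 22.3 MHz = 4.7 MHz.
100.35 MHz mod fs = 19.35 MHz.
19.35 MHz > fs/2 = 13.5 MHz, folds to fs − 19.35 MHz = 7.65 MHz.
73.15 MHz mod fs = 19.15 MHz.
19.15 MHz > fs/2 = 13.5 MHz, folds to fs − 19.15 MHz = 7.85 MHz.
49.3 MHz and 58.7 MHz both map to 4.7 MHz.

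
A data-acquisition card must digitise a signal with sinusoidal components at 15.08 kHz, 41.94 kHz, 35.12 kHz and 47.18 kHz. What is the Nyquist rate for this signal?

94.36 kHz

Highest-frequency component: 47.18 kHz.
Nyquist rate = 2 × 47.18 kHz = 94.36 kHz.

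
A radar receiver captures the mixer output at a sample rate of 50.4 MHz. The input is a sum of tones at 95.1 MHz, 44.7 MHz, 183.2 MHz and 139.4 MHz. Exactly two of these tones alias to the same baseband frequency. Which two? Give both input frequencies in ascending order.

44.7 MHz, 95.1 MHz

fs/2 = 25.2 MHz.
95.1 MHz mod fs = 44.7 MHz.
44.7 MHz > fs/2 = 25.2 MHz, folds to fs − 44.7 MHz = 5.7 MHz.
44.7 MHz > fs/2 = 25.2 MHz, folds to fs − 44.7 MHz = 5.7 MHz.
183.2 MHz mod fs = 32 MHz.
32 MHz > fs/2 = 25.2 MHz, folds to fs − 32 MHz = 18.4 MHz.
139.4 MHz mod fs = 38.6 MHz.
38.6 MHz > fs/2 = 25.2 MHz, folds to fs − 38.6 MHz = 11.8 MHz.
44.7 MHz and 95.1 MHz both map to 5.7 MHz.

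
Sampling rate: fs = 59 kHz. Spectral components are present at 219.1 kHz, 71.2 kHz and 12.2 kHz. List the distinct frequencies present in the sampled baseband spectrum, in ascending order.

fs/2 = 29.5 kHz.
219.1 kHz mod fs = 42.1 kHz.
42.1 kHz > fs/2 = 29.5 kHz, folds to fs − 42.1 kHz = 16.9 kHz.
71.2 kHz mod fs = 12.2 kHz.
12.2 kHz ≤ fs/2 = 29.5 kHz, appears at 12.2 kHz.
12.2 kHz ≤ fs/2 = 29.5 kHz, passes unchanged.
Distinct values: {12.2 kHz, 16.9 kHz}.

12.2 kHz, 16.9 kHz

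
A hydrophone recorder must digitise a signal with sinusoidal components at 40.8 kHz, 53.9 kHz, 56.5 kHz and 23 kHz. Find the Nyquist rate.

Highest-frequency component: 56.5 kHz.
Nyquist rate = 2 × 56.5 kHz = 113 kHz.

113 kHz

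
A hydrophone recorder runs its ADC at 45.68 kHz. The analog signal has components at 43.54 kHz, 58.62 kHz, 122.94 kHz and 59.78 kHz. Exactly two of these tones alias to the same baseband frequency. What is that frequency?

fs/2 = 22.84 kHz.
43.54 kHz > fs/2 = 22.84 kHz, folds to fs − 43.54 kHz = 2.14 kHz.
58.62 kHz mod fs = 12.94 kHz.
12.94 kHz ≤ fs/2 = 22.84 kHz, appears at 12.94 kHz.
122.94 kHz mod fs = 31.58 kHz.
31.58 kHz > fs/2 = 22.84 kHz, folds to fs − 31.58 kHz = 14.1 kHz.
59.78 kHz mod fs = 14.1 kHz.
14.1 kHz ≤ fs/2 = 22.84 kHz, appears at 14.1 kHz.
59.78 kHz and 122.94 kHz both map to 14.1 kHz.

14.1 kHz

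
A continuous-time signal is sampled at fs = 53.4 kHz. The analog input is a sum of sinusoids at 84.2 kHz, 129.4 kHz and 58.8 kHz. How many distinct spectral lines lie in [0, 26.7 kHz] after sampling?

fs/2 = 26.7 kHz.
84.2 kHz mod fs = 30.8 kHz.
30.8 kHz > fs/2 = 26.7 kHz, folds to fs − 30.8 kHz = 22.6 kHz.
129.4 kHz mod fs = 22.6 kHz.
22.6 kHz ≤ fs/2 = 26.7 kHz, appears at 22.6 kHz.
58.8 kHz mod fs = 5.4 kHz.
5.4 kHz ≤ fs/2 = 26.7 kHz, appears at 5.4 kHz.
Distinct values: {5.4 kHz, 22.6 kHz} → 2.

2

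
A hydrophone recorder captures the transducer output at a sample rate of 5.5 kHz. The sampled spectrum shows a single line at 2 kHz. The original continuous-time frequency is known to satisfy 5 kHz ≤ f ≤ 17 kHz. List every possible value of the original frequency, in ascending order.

Frequencies that alias to 2 kHz are k·fs ± 2 kHz for integer k ≥ 0.
k=0: 2 kHz.
k=1: 3.5 kHz, 7.5 kHz.
k=2: 9 kHz, 13 kHz.
k=3: 14.5 kHz, 18.5 kHz.
k=4: 20 kHz, 24 kHz.
Within [5 kHz, 17 kHz]: 7.5 kHz, 9 kHz, 13 kHz, 14.5 kHz.

7.5 kHz, 9 kHz, 13 kHz, 14.5 kHz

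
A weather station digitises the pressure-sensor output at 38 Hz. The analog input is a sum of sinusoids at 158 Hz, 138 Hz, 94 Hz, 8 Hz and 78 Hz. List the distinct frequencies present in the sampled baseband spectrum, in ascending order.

2 Hz, 6 Hz, 8 Hz, 14 Hz, 18 Hz

fs/2 = 19 Hz.
158 Hz mod fs = 6 Hz.
6 Hz ≤ fs/2 = 19 Hz, appears at 6 Hz.
138 Hz mod fs = 24 Hz.
24 Hz > fs/2 = 19 Hz, folds to fs − 24 Hz = 14 Hz.
94 Hz mod fs = 18 Hz.
18 Hz ≤ fs/2 = 19 Hz, appears at 18 Hz.
8 Hz ≤ fs/2 = 19 Hz, passes unchanged.
78 Hz mod fs = 2 Hz.
2 Hz ≤ fs/2 = 19 Hz, appears at 2 Hz.
Distinct values: {2 Hz, 6 Hz, 8 Hz, 14 Hz, 18 Hz}.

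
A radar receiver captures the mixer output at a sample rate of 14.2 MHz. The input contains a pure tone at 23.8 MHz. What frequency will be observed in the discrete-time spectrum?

4.6 MHz

23.8 MHz mod fs = 9.6 MHz.
9.6 MHz > fs/2 = 7.1 MHz, folds to fs − 9.6 MHz = 4.6 MHz.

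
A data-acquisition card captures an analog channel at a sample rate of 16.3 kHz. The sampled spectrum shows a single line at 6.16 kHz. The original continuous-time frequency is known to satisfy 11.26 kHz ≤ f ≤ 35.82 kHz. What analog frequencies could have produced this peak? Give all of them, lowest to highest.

22.46 kHz, 26.44 kHz

Frequencies that alias to 6.16 kHz are k·fs ± 6.16 kHz for integer k ≥ 0.
k=0: 6.16 kHz.
k=1: 10.14 kHz, 22.46 kHz.
k=2: 26.44 kHz, 38.76 kHz.
k=3: 42.74 kHz, 55.06 kHz.
Within [11.26 kHz, 35.82 kHz]: 22.46 kHz, 26.44 kHz.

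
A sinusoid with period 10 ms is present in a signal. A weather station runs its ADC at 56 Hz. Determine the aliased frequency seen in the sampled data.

T = 10 ms → f = 1/T = 100 Hz.
100 Hz mod fs = 44 Hz.
44 Hz > fs/2 = 28 Hz, folds to fs − 44 Hz = 12 Hz.

12 Hz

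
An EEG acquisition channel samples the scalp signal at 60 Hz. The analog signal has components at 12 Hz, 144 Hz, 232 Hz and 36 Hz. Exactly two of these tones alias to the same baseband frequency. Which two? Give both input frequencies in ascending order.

fs/2 = 30 Hz.
12 Hz ≤ fs/2 = 30 Hz, passes unchanged.
144 Hz mod fs = 24 Hz.
24 Hz ≤ fs/2 = 30 Hz, appears at 24 Hz.
232 Hz mod fs = 52 Hz.
52 Hz > fs/2 = 30 Hz, folds to fs − 52 Hz = 8 Hz.
36 Hz > fs/2 = 30 Hz, folds to fs − 36 Hz = 24 Hz.
36 Hz and 144 Hz both map to 24 Hz.

36 Hz, 144 Hz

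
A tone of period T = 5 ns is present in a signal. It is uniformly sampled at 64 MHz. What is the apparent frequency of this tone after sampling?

T = 5 ns → f = 1/T = 200 MHz.
200 MHz mod fs = 8 MHz.
8 MHz ≤ fs/2 = 32 MHz, appears at 8 MHz.

8 MHz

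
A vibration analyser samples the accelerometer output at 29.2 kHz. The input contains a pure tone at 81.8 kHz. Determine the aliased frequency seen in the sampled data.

81.8 kHz mod fs = 23.4 kHz.
23.4 kHz > fs/2 = 14.6 kHz, folds to fs − 23.4 kHz = 5.8 kHz.

5.8 kHz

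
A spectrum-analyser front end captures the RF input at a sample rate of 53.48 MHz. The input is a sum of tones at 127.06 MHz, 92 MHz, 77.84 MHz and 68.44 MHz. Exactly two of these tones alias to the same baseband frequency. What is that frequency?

fs/2 = 26.74 MHz.
127.06 MHz mod fs = 20.1 MHz.
20.1 MHz ≤ fs/2 = 26.74 MHz, appears at 20.1 MHz.
92 MHz mod fs = 38.52 MHz.
38.52 MHz > fs/2 = 26.74 MHz, folds to fs − 38.52 MHz = 14.96 MHz.
77.84 MHz mod fs = 24.36 MHz.
24.36 MHz ≤ fs/2 = 26.74 MHz, appears at 24.36 MHz.
68.44 MHz mod fs = 14.96 MHz.
14.96 MHz ≤ fs/2 = 26.74 MHz, appears at 14.96 MHz.
68.44 MHz and 92 MHz both map to 14.96 MHz.

14.96 MHz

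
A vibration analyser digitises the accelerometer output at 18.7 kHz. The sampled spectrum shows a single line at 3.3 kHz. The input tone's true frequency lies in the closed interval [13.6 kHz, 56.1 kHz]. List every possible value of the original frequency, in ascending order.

15.4 kHz, 22 kHz, 34.1 kHz, 40.7 kHz, 52.8 kHz

Frequencies that alias to 3.3 kHz are k·fs ± 3.3 kHz for integer k ≥ 0.
k=0: 3.3 kHz.
k=1: 15.4 kHz, 22 kHz.
k=2: 34.1 kHz, 40.7 kHz.
k=3: 52.8 kHz, 59.4 kHz.
k=4: 71.5 kHz, 78.1 kHz.
Within [13.6 kHz, 56.1 kHz]: 15.4 kHz, 22 kHz, 34.1 kHz, 40.7 kHz, 52.8 kHz.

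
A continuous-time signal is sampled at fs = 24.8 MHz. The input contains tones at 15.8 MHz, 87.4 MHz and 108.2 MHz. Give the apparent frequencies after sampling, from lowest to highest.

fs/2 = 12.4 MHz.
15.8 MHz > fs/2 = 12.4 MHz, folds to fs − 15.8 MHz = 9 MHz.
87.4 MHz mod fs = 13 MHz.
13 MHz > fs/2 = 12.4 MHz, folds to fs − 13 MHz = 11.8 MHz.
108.2 MHz mod fs = 9 MHz.
9 MHz ≤ fs/2 = 12.4 MHz, appears at 9 MHz.
Distinct values: {9 MHz, 11.8 MHz}.

9 MHz, 11.8 MHz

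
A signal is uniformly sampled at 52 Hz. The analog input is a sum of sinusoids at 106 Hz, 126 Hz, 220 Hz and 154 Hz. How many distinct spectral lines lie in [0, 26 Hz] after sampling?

3

fs/2 = 26 Hz.
106 Hz mod fs = 2 Hz.
2 Hz ≤ fs/2 = 26 Hz, appears at 2 Hz.
126 Hz mod fs = 22 Hz.
22 Hz ≤ fs/2 = 26 Hz, appears at 22 Hz.
220 Hz mod fs = 12 Hz.
12 Hz ≤ fs/2 = 26 Hz, appears at 12 Hz.
154 Hz mod fs = 50 Hz.
50 Hz > fs/2 = 26 Hz, folds to fs − 50 Hz = 2 Hz.
Distinct values: {2 Hz, 12 Hz, 22 Hz} → 3.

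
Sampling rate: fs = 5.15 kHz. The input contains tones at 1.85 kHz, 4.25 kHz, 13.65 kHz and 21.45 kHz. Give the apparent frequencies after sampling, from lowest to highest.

fs/2 = 2.575 kHz.
1.85 kHz ≤ fs/2 = 2.575 kHz, passes unchanged.
4.25 kHz > fs/2 = 2.575 kHz, folds to fs − 4.25 kHz = 0.9 kHz.
13.65 kHz mod fs = 3.35 kHz.
3.35 kHz > fs/2 = 2.575 kHz, folds to fs − 3.35 kHz = 1.8 kHz.
21.45 kHz mod fs = 0.85 kHz.
0.85 kHz ≤ fs/2 = 2.575 kHz, appears at 0.85 kHz.
Distinct values: {0.85 kHz, 0.9 kHz, 1.8 kHz, 1.85 kHz}.

0.85 kHz, 0.9 kHz, 1.8 kHz, 1.85 kHz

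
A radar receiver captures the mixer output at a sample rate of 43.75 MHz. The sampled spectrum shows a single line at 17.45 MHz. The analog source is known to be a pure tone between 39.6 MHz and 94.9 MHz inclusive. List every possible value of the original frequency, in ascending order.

Frequencies that alias to 17.45 MHz are k·fs ± 17.45 MHz for integer k ≥ 0.
k=0: 17.45 MHz.
k=1: 26.3 MHz, 61.2 MHz.
k=2: 70.05 MHz, 104.95 MHz.
k=3: 113.8 MHz, 148.7 MHz.
Within [39.6 MHz, 94.9 MHz]: 61.2 MHz, 70.05 MHz.

61.2 MHz, 70.05 MHz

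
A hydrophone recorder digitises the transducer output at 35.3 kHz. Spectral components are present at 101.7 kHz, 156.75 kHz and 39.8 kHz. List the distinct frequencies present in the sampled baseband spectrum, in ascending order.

4.2 kHz, 4.5 kHz, 15.55 kHz

fs/2 = 17.65 kHz.
101.7 kHz mod fs = 31.1 kHz.
31.1 kHz > fs/2 = 17.65 kHz, folds to fs − 31.1 kHz = 4.2 kHz.
156.75 kHz mod fs = 15.55 kHz.
15.55 kHz ≤ fs/2 = 17.65 kHz, appears at 15.55 kHz.
39.8 kHz mod fs = 4.5 kHz.
4.5 kHz ≤ fs/2 = 17.65 kHz, appears at 4.5 kHz.
Distinct values: {4.2 kHz, 4.5 kHz, 15.55 kHz}.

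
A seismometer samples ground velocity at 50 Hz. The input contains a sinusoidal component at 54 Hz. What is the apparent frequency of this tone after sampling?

54 Hz mod fs = 4 Hz.
4 Hz ≤ fs/2 = 25 Hz, appears at 4 Hz.

4 Hz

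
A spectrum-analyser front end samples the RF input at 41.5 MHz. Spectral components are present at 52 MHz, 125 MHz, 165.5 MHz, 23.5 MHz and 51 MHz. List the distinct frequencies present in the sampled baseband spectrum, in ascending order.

0.5 MHz, 9.5 MHz, 10.5 MHz, 18 MHz

fs/2 = 20.75 MHz.
52 MHz mod fs = 10.5 MHz.
10.5 MHz ≤ fs/2 = 20.75 MHz, appears at 10.5 MHz.
125 MHz mod fs = 0.5 MHz.
0.5 MHz ≤ fs/2 = 20.75 MHz, appears at 0.5 MHz.
165.5 MHz mod fs = 41 MHz.
41 MHz > fs/2 = 20.75 MHz, folds to fs − 41 MHz = 0.5 MHz.
23.5 MHz > fs/2 = 20.75 MHz, folds to fs − 23.5 MHz = 18 MHz.
51 MHz mod fs = 9.5 MHz.
9.5 MHz ≤ fs/2 = 20.75 MHz, appears at 9.5 MHz.
Distinct values: {0.5 MHz, 9.5 MHz, 10.5 MHz, 18 MHz}.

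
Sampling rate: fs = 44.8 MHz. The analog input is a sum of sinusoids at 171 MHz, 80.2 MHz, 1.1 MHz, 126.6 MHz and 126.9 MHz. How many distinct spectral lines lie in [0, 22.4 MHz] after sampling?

fs/2 = 22.4 MHz.
171 MHz mod fs = 36.6 MHz.
36.6 MHz > fs/2 = 22.4 MHz, folds to fs − 36.6 MHz = 8.2 MHz.
80.2 MHz mod fs = 35.4 MHz.
35.4 MHz > fs/2 = 22.4 MHz, folds to fs − 35.4 MHz = 9.4 MHz.
1.1 MHz ≤ fs/2 = 22.4 MHz, passes unchanged.
126.6 MHz mod fs = 37 MHz.
37 MHz > fs/2 = 22.4 MHz, folds to fs − 37 MHz = 7.8 MHz.
126.9 MHz mod fs = 37.3 MHz.
37.3 MHz > fs/2 = 22.4 MHz, folds to fs − 37.3 MHz = 7.5 MHz.
Distinct values: {1.1 MHz, 7.5 MHz, 7.8 MHz, 8.2 MHz, 9.4 MHz} → 5.

5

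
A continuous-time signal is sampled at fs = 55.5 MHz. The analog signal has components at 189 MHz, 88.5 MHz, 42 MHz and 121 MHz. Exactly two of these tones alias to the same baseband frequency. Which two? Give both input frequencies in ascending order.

88.5 MHz, 189 MHz

fs/2 = 27.75 MHz.
189 MHz mod fs = 22.5 MHz.
22.5 MHz ≤ fs/2 = 27.75 MHz, appears at 22.5 MHz.
88.5 MHz mod fs = 33 MHz.
33 MHz > fs/2 = 27.75 MHz, folds to fs − 33 MHz = 22.5 MHz.
42 MHz > fs/2 = 27.75 MHz, folds to fs − 42 MHz = 13.5 MHz.
121 MHz mod fs = 10 MHz.
10 MHz ≤ fs/2 = 27.75 MHz, appears at 10 MHz.
88.5 MHz and 189 MHz both map to 22.5 MHz.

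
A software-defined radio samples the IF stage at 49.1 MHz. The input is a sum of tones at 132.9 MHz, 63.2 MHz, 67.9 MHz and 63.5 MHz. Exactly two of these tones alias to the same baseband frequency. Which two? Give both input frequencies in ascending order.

fs/2 = 24.55 MHz.
132.9 MHz mod fs = 34.7 MHz.
34.7 MHz > fs/2 = 24.55 MHz, folds to fs − 34.7 MHz = 14.4 MHz.
63.2 MHz mod fs = 14.1 MHz.
14.1 MHz ≤ fs/2 = 24.55 MHz, appears at 14.1 MHz.
67.9 MHz mod fs = 18.8 MHz.
18.8 MHz ≤ fs/2 = 24.55 MHz, appears at 18.8 MHz.
63.5 MHz mod fs = 14.4 MHz.
14.4 MHz ≤ fs/2 = 24.55 MHz, appears at 14.4 MHz.
63.5 MHz and 132.9 MHz both map to 14.4 MHz.

63.5 MHz, 132.9 MHz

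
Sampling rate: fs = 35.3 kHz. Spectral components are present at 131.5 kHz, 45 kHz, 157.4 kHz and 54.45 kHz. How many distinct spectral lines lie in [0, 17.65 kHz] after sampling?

3

fs/2 = 17.65 kHz.
131.5 kHz mod fs = 25.6 kHz.
25.6 kHz > fs/2 = 17.65 kHz, folds to fs − 25.6 kHz = 9.7 kHz.
45 kHz mod fs = 9.7 kHz.
9.7 kHz ≤ fs/2 = 17.65 kHz, appears at 9.7 kHz.
157.4 kHz mod fs = 16.2 kHz.
16.2 kHz ≤ fs/2 = 17.65 kHz, appears at 16.2 kHz.
54.45 kHz mod fs = 19.15 kHz.
19.15 kHz > fs/2 = 17.65 kHz, folds to fs − 19.15 kHz = 16.15 kHz.
Distinct values: {9.7 kHz, 16.15 kHz, 16.2 kHz} → 3.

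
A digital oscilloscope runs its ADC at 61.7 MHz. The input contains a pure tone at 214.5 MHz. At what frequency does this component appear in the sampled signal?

214.5 MHz mod fs = 29.4 MHz.
29.4 MHz ≤ fs/2 = 30.85 MHz, appears at 29.4 MHz.

29.4 MHz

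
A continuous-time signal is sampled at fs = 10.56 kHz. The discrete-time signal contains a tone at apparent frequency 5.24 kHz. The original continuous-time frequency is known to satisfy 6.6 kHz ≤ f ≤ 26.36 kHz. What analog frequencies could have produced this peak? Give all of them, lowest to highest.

Frequencies that alias to 5.24 kHz are k·fs ± 5.24 kHz for integer k ≥ 0.
k=0: 5.24 kHz.
k=1: 5.32 kHz, 15.8 kHz.
k=2: 15.88 kHz, 26.36 kHz.
k=3: 26.44 kHz, 36.92 kHz.
Within [6.6 kHz, 26.36 kHz]: 15.8 kHz, 15.88 kHz, 26.36 kHz.

15.8 kHz, 15.88 kHz, 26.36 kHz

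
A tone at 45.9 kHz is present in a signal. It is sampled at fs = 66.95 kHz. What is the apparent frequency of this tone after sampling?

21.05 kHz

45.9 kHz > fs/2 = 33.475 kHz, folds to fs − 45.9 kHz = 21.05 kHz.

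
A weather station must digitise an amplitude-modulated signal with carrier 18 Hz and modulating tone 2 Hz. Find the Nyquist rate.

AM sidebands sit at fc ± fm = 16 Hz and 20 Hz.
Highest-frequency component: 20 Hz.
Nyquist rate = 2 × 20 Hz = 40 Hz.

40 Hz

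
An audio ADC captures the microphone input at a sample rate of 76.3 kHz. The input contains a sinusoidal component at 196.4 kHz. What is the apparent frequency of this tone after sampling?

196.4 kHz mod fs = 43.8 kHz.
43.8 kHz > fs/2 = 38.15 kHz, folds to fs − 43.8 kHz = 32.5 kHz.

32.5 kHz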